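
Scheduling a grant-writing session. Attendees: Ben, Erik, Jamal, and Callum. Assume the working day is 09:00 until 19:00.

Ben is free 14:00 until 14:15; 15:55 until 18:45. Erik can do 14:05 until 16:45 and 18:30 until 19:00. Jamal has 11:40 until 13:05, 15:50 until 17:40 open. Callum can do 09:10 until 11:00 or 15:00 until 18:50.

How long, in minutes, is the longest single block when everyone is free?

Ben ∩ Erik: 14:05-14:15, 15:55-16:45, 18:30-18:45.
Ben ∩ Erik ∩ Jamal: 15:55-16:45.
Ben ∩ Erik ∩ Jamal ∩ Callum: 15:55-16:45.
The longest is 15:55-16:45 at 50 minutes.

50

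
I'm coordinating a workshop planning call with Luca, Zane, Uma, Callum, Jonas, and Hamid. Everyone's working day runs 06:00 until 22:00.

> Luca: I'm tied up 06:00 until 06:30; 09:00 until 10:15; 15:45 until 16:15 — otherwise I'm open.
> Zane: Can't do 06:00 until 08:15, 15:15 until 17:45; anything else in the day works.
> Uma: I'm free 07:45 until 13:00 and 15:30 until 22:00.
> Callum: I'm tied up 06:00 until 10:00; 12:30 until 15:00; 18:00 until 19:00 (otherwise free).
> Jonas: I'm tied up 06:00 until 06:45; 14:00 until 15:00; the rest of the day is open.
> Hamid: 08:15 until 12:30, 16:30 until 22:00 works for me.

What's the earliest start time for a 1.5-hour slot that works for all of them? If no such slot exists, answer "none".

Luca free: 06:30-09:00, 10:15-15:45, 16:15-22:00 (invert busy blocks within the working day).
Zane free: 08:15-15:15, 17:45-22:00 (invert busy blocks within the working day).
Uma free: 07:45-13:00, 15:30-22:00.
Callum free: 10:00-12:30, 15:00-18:00, 19:00-22:00 (invert busy blocks within the working day).
Jonas free: 06:45-14:00, 15:00-22:00 (invert busy blocks within the working day).
Hamid free: 08:15-12:30, 16:30-22:00.
Luca ∩ Zane: 08:15-09:00, 10:15-15:15, 17:45-22:00.
Luca ∩ Zane ∩ Uma: 08:15-09:00, 10:15-13:00, 17:45-22:00.
Luca ∩ Zane ∩ Uma ∩ Callum: 10:15-12:30, 17:45-18:00, 19:00-22:00.
Luca ∩ Zane ∩ Uma ∩ Callum ∩ Jonas: 10:15-12:30, 17:45-18:00, 19:00-22:00.
Luca ∩ Zane ∩ Uma ∩ Callum ∩ Jonas ∩ Hamid: 10:15-12:30, 17:45-18:00, 19:00-22:00.
Those are the intersection windows.
The first common window of at least 90 minutes is 10:15-12:30, so the earliest start is 10:15.

10:15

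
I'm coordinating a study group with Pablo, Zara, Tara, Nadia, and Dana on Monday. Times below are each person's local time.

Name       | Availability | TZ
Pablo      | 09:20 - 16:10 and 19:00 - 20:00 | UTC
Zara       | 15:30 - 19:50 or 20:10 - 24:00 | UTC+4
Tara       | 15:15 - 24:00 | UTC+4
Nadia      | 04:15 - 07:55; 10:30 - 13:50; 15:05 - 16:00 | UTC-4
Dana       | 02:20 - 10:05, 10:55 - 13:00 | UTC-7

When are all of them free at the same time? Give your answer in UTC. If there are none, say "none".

11:30-11:55, 14:30-15:50, 19:05-20:00

Pablo in UTC: 09:20-16:10, 19:00-20:00.
Zara in UTC: 11:30-15:50, 16:10-20:00 (subtract 4h to convert from UTC+4).
Tara in UTC: 11:15-20:00 (subtract 4h to convert from UTC+4).
Nadia in UTC: 08:15-11:55, 14:30-17:50, 19:05-20:00 (add 4h to convert from UTC-4).
Dana in UTC: 09:20-17:05, 17:55-20:00 (add 7h to convert from UTC-7).
Pablo ∩ Zara: 11:30-15:50, 19:00-20:00.
Pablo ∩ Zara ∩ Tara: 11:30-15:50, 19:00-20:00.
Pablo ∩ Zara ∩ Tara ∩ Nadia: 11:30-11:55, 14:30-15:50, 19:05-20:00.
Pablo ∩ Zara ∩ Tara ∩ Nadia ∩ Dana: 11:30-11:55, 14:30-15:50, 19:05-20:00.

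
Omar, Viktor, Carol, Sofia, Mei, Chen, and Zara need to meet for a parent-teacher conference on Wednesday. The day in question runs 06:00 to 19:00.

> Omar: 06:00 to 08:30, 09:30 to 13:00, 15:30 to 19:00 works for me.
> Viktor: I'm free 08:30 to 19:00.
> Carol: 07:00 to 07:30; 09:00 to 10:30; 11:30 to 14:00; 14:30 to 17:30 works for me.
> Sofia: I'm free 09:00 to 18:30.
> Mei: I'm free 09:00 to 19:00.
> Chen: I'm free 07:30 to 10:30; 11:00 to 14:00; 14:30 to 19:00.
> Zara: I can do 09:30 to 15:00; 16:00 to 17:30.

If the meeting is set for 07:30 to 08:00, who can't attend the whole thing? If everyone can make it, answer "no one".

Omar: free for 07:30-08:00. Viktor: not fully free for 07:30-08:00. Carol: not fully free for 07:30-08:00. Sofia: not fully free for 07:30-08:00. Mei: not fully free for 07:30-08:00. Chen: free for 07:30-08:00. Zara: not fully free for 07:30-08:00.

Carol, Mei, Sofia, Viktor, Zara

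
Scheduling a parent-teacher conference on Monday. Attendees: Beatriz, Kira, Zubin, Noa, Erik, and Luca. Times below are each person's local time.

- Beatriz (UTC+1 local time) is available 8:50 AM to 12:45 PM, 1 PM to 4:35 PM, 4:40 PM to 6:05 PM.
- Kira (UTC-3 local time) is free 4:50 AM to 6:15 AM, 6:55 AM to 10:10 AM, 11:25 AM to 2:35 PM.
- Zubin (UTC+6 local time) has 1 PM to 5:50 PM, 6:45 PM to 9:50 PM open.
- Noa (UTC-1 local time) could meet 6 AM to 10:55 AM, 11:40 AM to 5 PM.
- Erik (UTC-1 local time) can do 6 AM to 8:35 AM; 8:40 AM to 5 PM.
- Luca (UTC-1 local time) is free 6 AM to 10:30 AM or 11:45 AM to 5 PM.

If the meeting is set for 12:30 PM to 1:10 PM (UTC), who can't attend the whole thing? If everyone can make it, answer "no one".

Beatriz in UTC: 07:50-11:45, 12:00-15:35, 15:40-17:05 (subtract 1h to convert from UTC+1).
Kira in UTC: 07:50-09:15, 09:55-13:10, 14:25-17:35 (add 3h to convert from UTC-3).
Zubin in UTC: 07:00-11:50, 12:45-15:50 (subtract 6h to convert from UTC+6).
Noa in UTC: 07:00-11:55, 12:40-18:00 (add 1h to convert from UTC-1).
Erik in UTC: 07:00-09:35, 09:40-18:00 (add 1h to convert from UTC-1).
Luca in UTC: 07:00-11:30, 12:45-18:00 (add 1h to convert from UTC-1).
Beatriz: free for 12:30-13:10. Kira: free for 12:30-13:10. Zubin: not fully free for 12:30-13:10. Noa: not fully free for 12:30-13:10. Erik: free for 12:30-13:10. Luca: not fully free for 12:30-13:10.

Luca, Noa, Zubin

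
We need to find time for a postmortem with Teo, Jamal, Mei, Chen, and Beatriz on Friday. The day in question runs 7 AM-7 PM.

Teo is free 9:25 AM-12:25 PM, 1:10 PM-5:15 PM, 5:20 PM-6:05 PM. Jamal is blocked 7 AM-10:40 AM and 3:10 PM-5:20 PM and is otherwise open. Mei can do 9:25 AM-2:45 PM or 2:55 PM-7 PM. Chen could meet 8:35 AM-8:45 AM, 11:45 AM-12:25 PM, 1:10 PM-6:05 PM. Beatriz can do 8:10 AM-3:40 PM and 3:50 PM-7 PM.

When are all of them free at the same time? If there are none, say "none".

11:45-12:25, 13:10-14:45, 14:55-15:10, 17:20-18:05

Teo free: 09:25-12:25, 13:10-17:15, 17:20-18:05.
Jamal free: 10:40-15:10, 17:20-19:00 (invert busy blocks within the working day).
Mei free: 09:25-14:45, 14:55-19:00.
Chen free: 08:35-08:45, 11:45-12:25, 13:10-18:05.
Beatriz free: 08:10-15:40, 15:50-19:00.
Teo ∩ Jamal: 10:40-12:25, 13:10-15:10, 17:20-18:05.
Teo ∩ Jamal ∩ Mei: 10:40-12:25, 13:10-14:45, 14:55-15:10, 17:20-18:05.
Teo ∩ Jamal ∩ Mei ∩ Chen: 11:45-12:25, 13:10-14:45, 14:55-15:10, 17:20-18:05.
Teo ∩ Jamal ∩ Mei ∩ Chen ∩ Beatriz: 11:45-12:25, 13:10-14:45, 14:55-15:10, 17:20-18:05.
Those are the intersection windows.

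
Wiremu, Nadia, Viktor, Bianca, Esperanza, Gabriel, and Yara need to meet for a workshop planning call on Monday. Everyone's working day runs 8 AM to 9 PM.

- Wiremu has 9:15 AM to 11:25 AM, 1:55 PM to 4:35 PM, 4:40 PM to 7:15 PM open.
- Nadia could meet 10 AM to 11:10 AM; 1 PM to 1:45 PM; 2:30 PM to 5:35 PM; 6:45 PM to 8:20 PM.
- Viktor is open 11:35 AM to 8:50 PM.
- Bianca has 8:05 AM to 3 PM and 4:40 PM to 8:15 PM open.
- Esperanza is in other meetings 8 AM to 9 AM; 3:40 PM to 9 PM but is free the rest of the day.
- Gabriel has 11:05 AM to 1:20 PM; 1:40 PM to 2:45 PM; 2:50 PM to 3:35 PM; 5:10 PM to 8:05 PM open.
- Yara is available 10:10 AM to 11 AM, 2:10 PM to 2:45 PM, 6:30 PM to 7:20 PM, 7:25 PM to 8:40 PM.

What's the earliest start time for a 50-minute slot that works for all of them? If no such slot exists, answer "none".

none

Wiremu free: 09:15-11:25, 13:55-16:35, 16:40-19:15.
Nadia free: 10:00-11:10, 13:00-13:45, 14:30-17:35, 18:45-20:20.
Viktor free: 11:35-20:50.
Bianca free: 08:05-15:00, 16:40-20:15.
Esperanza free: 09:00-15:40 (invert busy blocks within the working day).
Gabriel free: 11:05-13:20, 13:40-14:45, 14:50-15:35, 17:10-20:05.
Yara free: 10:10-11:00, 14:10-14:45, 18:30-19:20, 19:25-20:40.
Wiremu ∩ Nadia: 10:00-11:10, 14:30-16:35, 16:40-17:35, 18:45-19:15.
Wiremu ∩ Nadia ∩ Viktor: 14:30-16:35, 16:40-17:35, 18:45-19:15.
Wiremu ∩ Nadia ∩ Viktor ∩ Bianca: 14:30-15:00, 16:40-17:35, 18:45-19:15.
Wiremu ∩ Nadia ∩ Viktor ∩ Bianca ∩ Esperanza: 14:30-15:00.
Wiremu ∩ Nadia ∩ Viktor ∩ Bianca ∩ Esperanza ∩ Gabriel: 14:30-14:45, 14:50-15:00.
Wiremu ∩ Nadia ∩ Viktor ∩ Bianca ∩ Esperanza ∩ Gabriel ∩ Yara: 14:30-14:45.
No common window is at least 50 minutes long.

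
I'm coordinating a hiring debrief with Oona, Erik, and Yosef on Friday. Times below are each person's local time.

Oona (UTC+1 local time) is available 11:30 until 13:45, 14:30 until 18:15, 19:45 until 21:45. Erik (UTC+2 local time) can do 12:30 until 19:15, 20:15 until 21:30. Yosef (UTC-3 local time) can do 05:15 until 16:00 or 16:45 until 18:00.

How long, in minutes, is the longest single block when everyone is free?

225

Oona in UTC: 10:30-12:45, 13:30-17:15, 18:45-20:45 (subtract 1h to convert from UTC+1).
Erik in UTC: 10:30-17:15, 18:15-19:30 (subtract 2h to convert from UTC+2).
Yosef in UTC: 08:15-19:00, 19:45-21:00 (add 3h to convert from UTC-3).
Oona ∩ Erik: 10:30-12:45, 13:30-17:15, 18:45-19:30.
Oona ∩ Erik ∩ Yosef: 10:30-12:45, 13:30-17:15, 18:45-19:00.
So the common availability across everyone is 10:30-12:45, 13:30-17:15, 18:45-19:00.
The longest is 13:30-17:15 at 225 minutes.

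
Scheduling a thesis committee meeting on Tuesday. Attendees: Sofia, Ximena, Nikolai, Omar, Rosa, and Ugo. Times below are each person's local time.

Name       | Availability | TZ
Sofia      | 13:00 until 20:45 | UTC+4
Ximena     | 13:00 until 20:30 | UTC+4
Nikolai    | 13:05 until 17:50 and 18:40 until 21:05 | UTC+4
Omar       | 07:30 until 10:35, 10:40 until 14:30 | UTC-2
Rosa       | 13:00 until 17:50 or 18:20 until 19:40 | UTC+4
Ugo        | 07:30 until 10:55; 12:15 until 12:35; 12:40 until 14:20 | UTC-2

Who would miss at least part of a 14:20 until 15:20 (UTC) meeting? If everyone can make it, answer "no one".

Sofia in UTC: 09:00-16:45 (subtract 4h to convert from UTC+4).
Ximena in UTC: 09:00-16:30 (subtract 4h to convert from UTC+4).
Nikolai in UTC: 09:05-13:50, 14:40-17:05 (subtract 4h to convert from UTC+4).
Omar in UTC: 09:30-12:35, 12:40-16:30 (add 2h to convert from UTC-2).
Rosa in UTC: 09:00-13:50, 14:20-15:40 (subtract 4h to convert from UTC+4).
Ugo in UTC: 09:30-12:55, 14:15-14:35, 14:40-16:20 (add 2h to convert from UTC-2).
Sofia: free for 14:20-15:20. Ximena: free for 14:20-15:20. Nikolai: not fully free for 14:20-15:20. Omar: free for 14:20-15:20. Rosa: free for 14:20-15:20. Ugo: not fully free for 14:20-15:20.

Nikolai, Ugo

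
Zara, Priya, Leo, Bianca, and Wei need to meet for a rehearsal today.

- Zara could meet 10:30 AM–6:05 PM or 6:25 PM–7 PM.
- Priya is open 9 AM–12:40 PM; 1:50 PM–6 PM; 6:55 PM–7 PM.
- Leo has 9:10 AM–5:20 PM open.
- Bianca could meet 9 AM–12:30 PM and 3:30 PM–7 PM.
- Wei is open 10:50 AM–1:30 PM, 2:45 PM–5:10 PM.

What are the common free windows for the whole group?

Zara ∩ Priya: 10:30-12:40, 13:50-18:00, 18:55-19:00.
Zara ∩ Priya ∩ Leo: 10:30-12:40, 13:50-17:20.
Zara ∩ Priya ∩ Leo ∩ Bianca: 10:30-12:30, 15:30-17:20.
Zara ∩ Priya ∩ Leo ∩ Bianca ∩ Wei: 10:50-12:30, 15:30-17:10.

10:50-12:30, 15:30-17:10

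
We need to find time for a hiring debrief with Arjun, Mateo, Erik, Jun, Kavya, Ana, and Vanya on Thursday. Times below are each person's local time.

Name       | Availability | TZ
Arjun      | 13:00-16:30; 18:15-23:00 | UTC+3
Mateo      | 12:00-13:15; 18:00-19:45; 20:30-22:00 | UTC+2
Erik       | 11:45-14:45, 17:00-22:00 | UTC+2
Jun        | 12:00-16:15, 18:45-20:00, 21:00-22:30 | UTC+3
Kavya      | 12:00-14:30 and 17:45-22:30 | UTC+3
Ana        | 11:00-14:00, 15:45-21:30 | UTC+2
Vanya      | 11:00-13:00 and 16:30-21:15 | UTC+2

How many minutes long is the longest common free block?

Arjun in UTC: 10:00-13:30, 15:15-20:00 (subtract 3h to convert from UTC+3).
Mateo in UTC: 10:00-11:15, 16:00-17:45, 18:30-20:00 (subtract 2h to convert from UTC+2).
Erik in UTC: 09:45-12:45, 15:00-20:00 (subtract 2h to convert from UTC+2).
Jun in UTC: 09:00-13:15, 15:45-17:00, 18:00-19:30 (subtract 3h to convert from UTC+3).
Kavya in UTC: 09:00-11:30, 14:45-19:30 (subtract 3h to convert from UTC+3).
Ana in UTC: 09:00-12:00, 13:45-19:30 (subtract 2h to convert from UTC+2).
Vanya in UTC: 09:00-11:00, 14:30-19:15 (subtract 2h to convert from UTC+2).
Arjun ∩ Mateo: 10:00-11:15, 16:00-17:45, 18:30-20:00.
Arjun ∩ Mateo ∩ Erik: 10:00-11:15, 16:00-17:45, 18:30-20:00.
Arjun ∩ Mateo ∩ Erik ∩ Jun: 10:00-11:15, 16:00-17:00, 18:30-19:30.
Arjun ∩ Mateo ∩ Erik ∩ Jun ∩ Kavya: 10:00-11:15, 16:00-17:00, 18:30-19:30.
Arjun ∩ Mateo ∩ Erik ∩ Jun ∩ Kavya ∩ Ana: 10:00-11:15, 16:00-17:00, 18:30-19:30.
Arjun ∩ Mateo ∩ Erik ∩ Jun ∩ Kavya ∩ Ana ∩ Vanya: 10:00-11:00, 16:00-17:00, 18:30-19:15.
Those are the intersection windows.
The longest is 10:00-11:00 at 60 minutes.

60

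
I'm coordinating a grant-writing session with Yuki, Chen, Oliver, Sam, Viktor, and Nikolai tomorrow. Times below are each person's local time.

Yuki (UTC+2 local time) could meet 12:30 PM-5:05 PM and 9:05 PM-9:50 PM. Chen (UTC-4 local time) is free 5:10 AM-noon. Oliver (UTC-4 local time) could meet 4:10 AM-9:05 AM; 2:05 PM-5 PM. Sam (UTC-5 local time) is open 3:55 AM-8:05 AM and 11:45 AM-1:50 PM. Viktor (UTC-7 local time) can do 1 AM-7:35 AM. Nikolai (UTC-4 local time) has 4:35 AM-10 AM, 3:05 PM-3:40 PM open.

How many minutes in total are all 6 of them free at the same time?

155

Yuki in UTC: 10:30-15:05, 19:05-19:50 (subtract 2h to convert from UTC+2).
Chen in UTC: 09:10-16:00 (add 4h to convert from UTC-4).
Oliver in UTC: 08:10-13:05, 18:05-21:00 (add 4h to convert from UTC-4).
Sam in UTC: 08:55-13:05, 16:45-18:50 (add 5h to convert from UTC-5).
Viktor in UTC: 08:00-14:35 (add 7h to convert from UTC-7).
Nikolai in UTC: 08:35-14:00, 19:05-19:40 (add 4h to convert from UTC-4).
Yuki ∩ Chen: 10:30-15:05.
Yuki ∩ Chen ∩ Oliver: 10:30-13:05.
Yuki ∩ Chen ∩ Oliver ∩ Sam: 10:30-13:05.
Yuki ∩ Chen ∩ Oliver ∩ Sam ∩ Viktor: 10:30-13:05.
Yuki ∩ Chen ∩ Oliver ∩ Sam ∩ Viktor ∩ Nikolai: 10:30-13:05.
That's a single block of 155 minutes.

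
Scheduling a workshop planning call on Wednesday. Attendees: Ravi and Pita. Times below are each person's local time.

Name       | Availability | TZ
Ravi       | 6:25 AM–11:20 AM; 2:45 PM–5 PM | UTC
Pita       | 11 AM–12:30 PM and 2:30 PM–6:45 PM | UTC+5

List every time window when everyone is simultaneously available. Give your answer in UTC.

Ravi in UTC: 06:25-11:20, 14:45-17:00.
Pita in UTC: 06:00-07:30, 09:30-13:45 (subtract 5h to convert from UTC+5).
Ravi ∩ Pita: 06:25-07:30, 09:30-11:20.
Those are the intersection windows.

06:25-07:30, 09:30-11:20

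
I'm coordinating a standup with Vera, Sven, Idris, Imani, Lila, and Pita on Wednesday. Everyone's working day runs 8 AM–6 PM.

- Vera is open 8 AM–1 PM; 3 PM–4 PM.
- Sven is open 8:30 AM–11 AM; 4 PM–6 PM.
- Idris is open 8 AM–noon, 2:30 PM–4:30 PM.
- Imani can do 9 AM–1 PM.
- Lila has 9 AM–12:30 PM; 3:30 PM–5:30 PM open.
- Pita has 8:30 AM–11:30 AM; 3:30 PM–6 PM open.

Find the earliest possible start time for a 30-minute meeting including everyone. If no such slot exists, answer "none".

Vera ∩ Sven: 08:30-11:00.
Vera ∩ Sven ∩ Idris: 08:30-11:00.
Vera ∩ Sven ∩ Idris ∩ Imani: 09:00-11:00.
Vera ∩ Sven ∩ Idris ∩ Imani ∩ Lila: 09:00-11:00.
Vera ∩ Sven ∩ Idris ∩ Imani ∩ Lila ∩ Pita: 09:00-11:00.
The first common window of at least 30 minutes is 09:00-11:00, so the earliest start is 09:00.

09:00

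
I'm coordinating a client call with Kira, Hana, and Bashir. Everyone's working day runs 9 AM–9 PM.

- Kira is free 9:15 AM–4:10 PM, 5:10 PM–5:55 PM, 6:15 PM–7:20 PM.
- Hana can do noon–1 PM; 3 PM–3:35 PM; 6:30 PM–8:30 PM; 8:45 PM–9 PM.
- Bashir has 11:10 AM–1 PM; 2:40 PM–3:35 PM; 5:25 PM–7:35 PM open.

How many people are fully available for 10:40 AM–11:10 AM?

Kira can make the full 10:40-11:10 slot — that's 1.

1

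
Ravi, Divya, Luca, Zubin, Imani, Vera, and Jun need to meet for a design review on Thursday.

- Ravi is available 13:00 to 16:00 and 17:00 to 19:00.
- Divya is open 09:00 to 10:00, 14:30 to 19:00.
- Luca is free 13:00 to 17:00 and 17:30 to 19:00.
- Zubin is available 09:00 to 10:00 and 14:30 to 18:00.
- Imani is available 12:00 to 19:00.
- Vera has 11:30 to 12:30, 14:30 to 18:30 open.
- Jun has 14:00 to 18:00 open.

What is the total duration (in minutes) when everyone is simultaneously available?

120

Ravi ∩ Divya: 14:30-16:00, 17:00-19:00.
Ravi ∩ Divya ∩ Luca: 14:30-16:00, 17:30-19:00.
Ravi ∩ Divya ∩ Luca ∩ Zubin: 14:30-16:00, 17:30-18:00.
Ravi ∩ Divya ∩ Luca ∩ Zubin ∩ Imani: 14:30-16:00, 17:30-18:00.
Ravi ∩ Divya ∩ Luca ∩ Zubin ∩ Imani ∩ Vera: 14:30-16:00, 17:30-18:00.
Ravi ∩ Divya ∩ Luca ∩ Zubin ∩ Imani ∩ Vera ∩ Jun: 14:30-16:00, 17:30-18:00.
Summing the common windows: 90 + 30 = 120 minutes.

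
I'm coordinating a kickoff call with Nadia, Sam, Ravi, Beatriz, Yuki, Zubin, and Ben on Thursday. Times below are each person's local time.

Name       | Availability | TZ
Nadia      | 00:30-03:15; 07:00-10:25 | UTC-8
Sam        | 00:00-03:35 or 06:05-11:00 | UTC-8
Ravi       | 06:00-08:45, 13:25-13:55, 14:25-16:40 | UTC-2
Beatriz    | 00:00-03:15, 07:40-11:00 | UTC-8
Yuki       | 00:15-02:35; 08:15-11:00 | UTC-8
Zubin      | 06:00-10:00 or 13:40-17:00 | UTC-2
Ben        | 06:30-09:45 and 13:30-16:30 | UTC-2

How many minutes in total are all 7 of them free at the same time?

245

Nadia in UTC: 08:30-11:15, 15:00-18:25 (add 8h to convert from UTC-8).
Sam in UTC: 08:00-11:35, 14:05-19:00 (add 8h to convert from UTC-8).
Ravi in UTC: 08:00-10:45, 15:25-15:55, 16:25-18:40 (add 2h to convert from UTC-2).
Beatriz in UTC: 08:00-11:15, 15:40-19:00 (add 8h to convert from UTC-8).
Yuki in UTC: 08:15-10:35, 16:15-19:00 (add 8h to convert from UTC-8).
Zubin in UTC: 08:00-12:00, 15:40-19:00 (add 2h to convert from UTC-2).
Ben in UTC: 08:30-11:45, 15:30-18:30 (add 2h to convert from UTC-2).
Nadia ∩ Sam: 08:30-11:15, 15:00-18:25.
Nadia ∩ Sam ∩ Ravi: 08:30-10:45, 15:25-15:55, 16:25-18:25.
Nadia ∩ Sam ∩ Ravi ∩ Beatriz: 08:30-10:45, 15:40-15:55, 16:25-18:25.
Nadia ∩ Sam ∩ Ravi ∩ Beatriz ∩ Yuki: 08:30-10:35, 16:25-18:25.
Nadia ∩ Sam ∩ Ravi ∩ Beatriz ∩ Yuki ∩ Zubin: 08:30-10:35, 16:25-18:25.
Nadia ∩ Sam ∩ Ravi ∩ Beatriz ∩ Yuki ∩ Zubin ∩ Ben: 08:30-10:35, 16:25-18:25.
Those are the intersection windows.
Summing the common windows: 125 + 120 = 245 minutes.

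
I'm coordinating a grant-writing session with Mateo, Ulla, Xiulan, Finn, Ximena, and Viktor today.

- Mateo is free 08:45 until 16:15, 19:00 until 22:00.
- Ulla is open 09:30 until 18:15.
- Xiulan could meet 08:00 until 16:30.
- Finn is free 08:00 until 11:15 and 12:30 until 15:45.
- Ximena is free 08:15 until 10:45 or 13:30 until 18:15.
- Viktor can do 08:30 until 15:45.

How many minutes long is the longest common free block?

Mateo ∩ Ulla: 09:30-16:15.
Mateo ∩ Ulla ∩ Xiulan: 09:30-16:15.
Mateo ∩ Ulla ∩ Xiulan ∩ Finn: 09:30-11:15, 12:30-15:45.
Mateo ∩ Ulla ∩ Xiulan ∩ Finn ∩ Ximena: 09:30-10:45, 13:30-15:45.
Mateo ∩ Ulla ∩ Xiulan ∩ Finn ∩ Ximena ∩ Viktor: 09:30-10:45, 13:30-15:45.
So the common availability across everyone is 09:30-10:45, 13:30-15:45.
The longest is 13:30-15:45 at 135 minutes.

135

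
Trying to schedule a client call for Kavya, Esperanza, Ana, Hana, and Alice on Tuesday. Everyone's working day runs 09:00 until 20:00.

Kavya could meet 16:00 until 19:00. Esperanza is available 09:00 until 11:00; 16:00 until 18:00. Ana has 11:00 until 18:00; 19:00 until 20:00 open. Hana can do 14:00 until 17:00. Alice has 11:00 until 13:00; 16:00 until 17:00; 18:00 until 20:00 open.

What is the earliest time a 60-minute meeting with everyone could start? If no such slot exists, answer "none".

Kavya ∩ Esperanza: 16:00-18:00.
Kavya ∩ Esperanza ∩ Ana: 16:00-18:00.
Kavya ∩ Esperanza ∩ Ana ∩ Hana: 16:00-17:00.
Kavya ∩ Esperanza ∩ Ana ∩ Hana ∩ Alice: 16:00-17:00.
So the common availability across everyone is 16:00-17:00.
The first common window of at least 60 minutes is 16:00-17:00, so the earliest start is 16:00.

16:00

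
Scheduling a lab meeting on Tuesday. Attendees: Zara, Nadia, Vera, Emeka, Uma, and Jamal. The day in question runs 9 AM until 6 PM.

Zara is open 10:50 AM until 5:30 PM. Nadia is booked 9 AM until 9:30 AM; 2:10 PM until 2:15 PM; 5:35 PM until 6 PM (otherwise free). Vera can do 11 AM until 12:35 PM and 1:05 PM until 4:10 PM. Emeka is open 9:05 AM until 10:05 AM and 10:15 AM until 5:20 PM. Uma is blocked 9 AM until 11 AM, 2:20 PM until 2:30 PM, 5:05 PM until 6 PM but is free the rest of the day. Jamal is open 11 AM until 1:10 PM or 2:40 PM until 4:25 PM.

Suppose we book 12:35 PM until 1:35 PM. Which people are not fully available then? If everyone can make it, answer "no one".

Jamal, Vera

Zara free: 10:50-17:30.
Nadia free: 09:30-14:10, 14:15-17:35 (invert busy blocks within the working day).
Vera free: 11:00-12:35, 13:05-16:10.
Emeka free: 09:05-10:05, 10:15-17:20.
Uma free: 11:00-14:20, 14:30-17:05 (invert busy blocks within the working day).
Jamal free: 11:00-13:10, 14:40-16:25.
Zara: free for 12:35-13:35. Nadia: free for 12:35-13:35. Vera: not fully free for 12:35-13:35. Emeka: free for 12:35-13:35. Uma: free for 12:35-13:35. Jamal: not fully free for 12:35-13:35.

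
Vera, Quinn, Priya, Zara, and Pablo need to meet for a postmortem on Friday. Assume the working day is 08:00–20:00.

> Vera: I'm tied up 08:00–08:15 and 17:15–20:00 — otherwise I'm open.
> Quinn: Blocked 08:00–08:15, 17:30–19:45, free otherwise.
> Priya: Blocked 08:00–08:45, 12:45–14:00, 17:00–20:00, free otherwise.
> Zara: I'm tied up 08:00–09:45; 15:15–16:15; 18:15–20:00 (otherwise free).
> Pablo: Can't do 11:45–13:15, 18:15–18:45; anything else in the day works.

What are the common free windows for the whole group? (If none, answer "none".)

09:45-11:45, 14:00-15:15, 16:15-17:00

Vera free: 08:15-17:15 (invert busy blocks within the working day).
Quinn free: 08:15-17:30, 19:45-20:00 (invert busy blocks within the working day).
Priya free: 08:45-12:45, 14:00-17:00 (invert busy blocks within the working day).
Zara free: 09:45-15:15, 16:15-18:15 (invert busy blocks within the working day).
Pablo free: 08:00-11:45, 13:15-18:15, 18:45-20:00 (invert busy blocks within the working day).
Vera ∩ Quinn: 08:15-17:15.
Vera ∩ Quinn ∩ Priya: 08:45-12:45, 14:00-17:00.
Vera ∩ Quinn ∩ Priya ∩ Zara: 09:45-12:45, 14:00-15:15, 16:15-17:00.
Vera ∩ Quinn ∩ Priya ∩ Zara ∩ Pablo: 09:45-11:45, 14:00-15:15, 16:15-17:00.
So the common availability across everyone is 09:45-11:45, 14:00-15:15, 16:15-17:00.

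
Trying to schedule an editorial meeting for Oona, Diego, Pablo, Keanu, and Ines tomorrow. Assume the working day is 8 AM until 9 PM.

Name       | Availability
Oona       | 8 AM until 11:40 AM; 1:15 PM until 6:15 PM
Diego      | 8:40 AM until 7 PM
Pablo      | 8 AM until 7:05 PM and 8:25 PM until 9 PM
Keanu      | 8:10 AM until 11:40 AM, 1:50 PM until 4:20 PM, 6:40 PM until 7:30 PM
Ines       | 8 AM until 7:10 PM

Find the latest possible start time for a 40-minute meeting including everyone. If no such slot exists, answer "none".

15:40

Oona ∩ Diego: 08:40-11:40, 13:15-18:15.
Oona ∩ Diego ∩ Pablo: 08:40-11:40, 13:15-18:15.
Oona ∩ Diego ∩ Pablo ∩ Keanu: 08:40-11:40, 13:50-16:20.
Oona ∩ Diego ∩ Pablo ∩ Keanu ∩ Ines: 08:40-11:40, 13:50-16:20.
The last common window of at least 40 minutes is 13:50-16:20; a 40-minute meeting can start as late as 15:40 and still end by 16:20.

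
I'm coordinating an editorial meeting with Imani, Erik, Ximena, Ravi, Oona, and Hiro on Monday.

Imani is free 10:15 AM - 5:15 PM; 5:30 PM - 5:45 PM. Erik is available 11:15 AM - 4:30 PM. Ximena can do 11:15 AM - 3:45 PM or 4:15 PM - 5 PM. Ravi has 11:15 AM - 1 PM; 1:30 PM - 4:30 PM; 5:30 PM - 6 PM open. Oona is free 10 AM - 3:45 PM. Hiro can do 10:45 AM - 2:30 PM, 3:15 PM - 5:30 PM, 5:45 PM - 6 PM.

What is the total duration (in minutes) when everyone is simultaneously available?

Imani ∩ Erik: 11:15-16:30.
Imani ∩ Erik ∩ Ximena: 11:15-15:45, 16:15-16:30.
Imani ∩ Erik ∩ Ximena ∩ Ravi: 11:15-13:00, 13:30-15:45, 16:15-16:30.
Imani ∩ Erik ∩ Ximena ∩ Ravi ∩ Oona: 11:15-13:00, 13:30-15:45.
Imani ∩ Erik ∩ Ximena ∩ Ravi ∩ Oona ∩ Hiro: 11:15-13:00, 13:30-14:30, 15:15-15:45.
Summing the common windows: 105 + 60 + 30 = 195 minutes.

195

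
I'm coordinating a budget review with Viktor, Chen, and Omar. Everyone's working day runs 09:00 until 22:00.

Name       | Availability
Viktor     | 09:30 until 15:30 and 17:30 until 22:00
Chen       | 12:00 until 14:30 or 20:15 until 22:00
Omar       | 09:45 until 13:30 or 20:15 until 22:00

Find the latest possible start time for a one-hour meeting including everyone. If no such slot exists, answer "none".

21:00

Viktor ∩ Chen: 12:00-14:30, 20:15-22:00.
Viktor ∩ Chen ∩ Omar: 12:00-13:30, 20:15-22:00.
The last common window of at least 60 minutes is 20:15-22:00; a 60-minute meeting can start as late as 21:00 and still end by 22:00.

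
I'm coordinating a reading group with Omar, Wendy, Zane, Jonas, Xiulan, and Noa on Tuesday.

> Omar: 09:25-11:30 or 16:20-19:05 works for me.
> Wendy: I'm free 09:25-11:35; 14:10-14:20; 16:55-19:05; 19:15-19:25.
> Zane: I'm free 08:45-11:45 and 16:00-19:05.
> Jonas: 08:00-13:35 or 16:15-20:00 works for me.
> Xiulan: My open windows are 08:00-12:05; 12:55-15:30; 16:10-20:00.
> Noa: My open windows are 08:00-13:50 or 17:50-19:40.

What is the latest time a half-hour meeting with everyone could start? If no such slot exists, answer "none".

18:35

Omar ∩ Wendy: 09:25-11:30, 16:55-19:05.
Omar ∩ Wendy ∩ Zane: 09:25-11:30, 16:55-19:05.
Omar ∩ Wendy ∩ Zane ∩ Jonas: 09:25-11:30, 16:55-19:05.
Omar ∩ Wendy ∩ Zane ∩ Jonas ∩ Xiulan: 09:25-11:30, 16:55-19:05.
Omar ∩ Wendy ∩ Zane ∩ Jonas ∩ Xiulan ∩ Noa: 09:25-11:30, 17:50-19:05.
The last common window of at least 30 minutes is 17:50-19:05; a 30-minute meeting can start as late as 18:35 and still end by 19:05.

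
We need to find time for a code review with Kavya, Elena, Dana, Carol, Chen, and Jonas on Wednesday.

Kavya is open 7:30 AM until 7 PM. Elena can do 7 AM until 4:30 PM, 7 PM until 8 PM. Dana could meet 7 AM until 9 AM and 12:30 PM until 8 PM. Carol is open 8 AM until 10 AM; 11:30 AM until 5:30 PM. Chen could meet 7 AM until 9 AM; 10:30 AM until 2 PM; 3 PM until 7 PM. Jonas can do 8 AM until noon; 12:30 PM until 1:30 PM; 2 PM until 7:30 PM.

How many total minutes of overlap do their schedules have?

Kavya ∩ Elena: 07:30-16:30.
Kavya ∩ Elena ∩ Dana: 07:30-09:00, 12:30-16:30.
Kavya ∩ Elena ∩ Dana ∩ Carol: 08:00-09:00, 12:30-16:30.
Kavya ∩ Elena ∩ Dana ∩ Carol ∩ Chen: 08:00-09:00, 12:30-14:00, 15:00-16:30.
Kavya ∩ Elena ∩ Dana ∩ Carol ∩ Chen ∩ Jonas: 08:00-09:00, 12:30-13:30, 15:00-16:30.
Summing the common windows: 60 + 60 + 90 = 210 minutes.

210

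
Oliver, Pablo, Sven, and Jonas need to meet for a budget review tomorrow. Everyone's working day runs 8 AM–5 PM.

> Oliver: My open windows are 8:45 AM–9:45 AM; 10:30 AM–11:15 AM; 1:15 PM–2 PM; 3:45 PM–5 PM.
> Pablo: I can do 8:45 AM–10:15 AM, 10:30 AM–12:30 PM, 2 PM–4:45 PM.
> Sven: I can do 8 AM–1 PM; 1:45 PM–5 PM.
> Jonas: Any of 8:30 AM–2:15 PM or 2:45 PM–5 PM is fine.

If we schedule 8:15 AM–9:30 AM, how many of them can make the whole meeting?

Sven can make the full 08:15-09:30 slot — that's 1.

1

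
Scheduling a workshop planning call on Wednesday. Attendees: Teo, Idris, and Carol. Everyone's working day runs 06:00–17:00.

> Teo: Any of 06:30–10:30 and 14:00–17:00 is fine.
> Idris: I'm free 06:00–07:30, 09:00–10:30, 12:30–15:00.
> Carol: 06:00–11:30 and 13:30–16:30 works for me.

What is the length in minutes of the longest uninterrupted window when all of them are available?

Teo ∩ Idris: 06:30-07:30, 09:00-10:30, 14:00-15:00.
Teo ∩ Idris ∩ Carol: 06:30-07:30, 09:00-10:30, 14:00-15:00.
The longest is 09:00-10:30 at 90 minutes.

90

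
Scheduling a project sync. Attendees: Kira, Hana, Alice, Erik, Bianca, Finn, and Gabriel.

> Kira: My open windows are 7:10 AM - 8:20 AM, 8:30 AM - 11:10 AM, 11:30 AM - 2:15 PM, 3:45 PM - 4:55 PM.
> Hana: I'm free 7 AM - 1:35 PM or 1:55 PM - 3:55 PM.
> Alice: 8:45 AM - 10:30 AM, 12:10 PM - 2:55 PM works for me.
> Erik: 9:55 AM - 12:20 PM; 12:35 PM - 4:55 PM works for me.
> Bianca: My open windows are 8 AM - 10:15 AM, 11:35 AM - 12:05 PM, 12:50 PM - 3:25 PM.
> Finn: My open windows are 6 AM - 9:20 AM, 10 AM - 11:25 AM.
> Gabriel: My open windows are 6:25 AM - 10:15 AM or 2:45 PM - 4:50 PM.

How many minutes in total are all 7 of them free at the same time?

Kira ∩ Hana: 07:10-08:20, 08:30-11:10, 11:30-13:35, 13:55-14:15, 15:45-15:55.
Kira ∩ Hana ∩ Alice: 08:45-10:30, 12:10-13:35, 13:55-14:15.
Kira ∩ Hana ∩ Alice ∩ Erik: 09:55-10:30, 12:10-12:20, 12:35-13:35, 13:55-14:15.
Kira ∩ Hana ∩ Alice ∩ Erik ∩ Bianca: 09:55-10:15, 12:50-13:35, 13:55-14:15.
Kira ∩ Hana ∩ Alice ∩ Erik ∩ Bianca ∩ Finn: 10:00-10:15.
Kira ∩ Hana ∩ Alice ∩ Erik ∩ Bianca ∩ Finn ∩ Gabriel: 10:00-10:15.
Those are the intersection windows.
That's a single block of 15 minutes.

15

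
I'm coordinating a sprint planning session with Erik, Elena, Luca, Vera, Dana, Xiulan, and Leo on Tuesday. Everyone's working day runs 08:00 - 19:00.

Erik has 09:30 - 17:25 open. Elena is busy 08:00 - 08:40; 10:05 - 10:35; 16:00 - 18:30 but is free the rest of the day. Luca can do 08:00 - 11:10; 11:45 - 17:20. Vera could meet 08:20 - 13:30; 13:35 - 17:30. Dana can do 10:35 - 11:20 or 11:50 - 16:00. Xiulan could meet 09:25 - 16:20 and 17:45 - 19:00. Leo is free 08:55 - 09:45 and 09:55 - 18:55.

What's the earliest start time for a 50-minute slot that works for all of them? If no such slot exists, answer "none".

Erik free: 09:30-17:25.
Elena free: 08:40-10:05, 10:35-16:00, 18:30-19:00 (invert busy blocks within the working day).
Luca free: 08:00-11:10, 11:45-17:20.
Vera free: 08:20-13:30, 13:35-17:30.
Dana free: 10:35-11:20, 11:50-16:00.
Xiulan free: 09:25-16:20, 17:45-19:00.
Leo free: 08:55-09:45, 09:55-18:55.
Erik ∩ Elena: 09:30-10:05, 10:35-16:00.
Erik ∩ Elena ∩ Luca: 09:30-10:05, 10:35-11:10, 11:45-16:00.
Erik ∩ Elena ∩ Luca ∩ Vera: 09:30-10:05, 10:35-11:10, 11:45-13:30, 13:35-16:00.
Erik ∩ Elena ∩ Luca ∩ Vera ∩ Dana: 10:35-11:10, 11:50-13:30, 13:35-16:00.
Erik ∩ Elena ∩ Luca ∩ Vera ∩ Dana ∩ Xiulan: 10:35-11:10, 11:50-13:30, 13:35-16:00.
Erik ∩ Elena ∩ Luca ∩ Vera ∩ Dana ∩ Xiulan ∩ Leo: 10:35-11:10, 11:50-13:30, 13:35-16:00.
So the common availability across everyone is 10:35-11:10, 11:50-13:30, 13:35-16:00.
The first common window of at least 50 minutes is 11:50-13:30, so the earliest start is 11:50.

11:50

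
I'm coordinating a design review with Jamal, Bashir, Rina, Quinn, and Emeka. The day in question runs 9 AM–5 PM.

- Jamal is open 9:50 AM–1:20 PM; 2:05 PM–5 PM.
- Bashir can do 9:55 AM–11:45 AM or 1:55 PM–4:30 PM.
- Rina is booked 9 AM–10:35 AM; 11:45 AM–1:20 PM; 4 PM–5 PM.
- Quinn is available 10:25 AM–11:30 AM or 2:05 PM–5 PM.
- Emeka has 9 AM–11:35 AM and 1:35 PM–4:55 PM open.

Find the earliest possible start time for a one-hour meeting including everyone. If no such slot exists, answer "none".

14:05

Jamal free: 09:50-13:20, 14:05-17:00.
Bashir free: 09:55-11:45, 13:55-16:30.
Rina free: 10:35-11:45, 13:20-16:00 (invert busy blocks within the working day).
Quinn free: 10:25-11:30, 14:05-17:00.
Emeka free: 09:00-11:35, 13:35-16:55.
Jamal ∩ Bashir: 09:55-11:45, 14:05-16:30.
Jamal ∩ Bashir ∩ Rina: 10:35-11:45, 14:05-16:00.
Jamal ∩ Bashir ∩ Rina ∩ Quinn: 10:35-11:30, 14:05-16:00.
Jamal ∩ Bashir ∩ Rina ∩ Quinn ∩ Emeka: 10:35-11:30, 14:05-16:00.
The first common window of at least 60 minutes is 14:05-16:00, so the earliest start is 14:05.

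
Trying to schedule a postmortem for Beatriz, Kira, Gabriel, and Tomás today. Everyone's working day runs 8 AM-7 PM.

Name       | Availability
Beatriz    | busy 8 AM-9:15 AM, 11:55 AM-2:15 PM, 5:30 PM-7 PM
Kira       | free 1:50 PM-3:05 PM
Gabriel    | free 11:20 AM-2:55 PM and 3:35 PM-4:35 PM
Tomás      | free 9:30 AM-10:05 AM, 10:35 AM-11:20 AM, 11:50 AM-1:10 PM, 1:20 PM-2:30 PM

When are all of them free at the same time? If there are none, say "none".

14:15-14:30

Beatriz free: 09:15-11:55, 14:15-17:30 (invert busy blocks within the working day).
Kira free: 13:50-15:05.
Gabriel free: 11:20-14:55, 15:35-16:35.
Tomás free: 09:30-10:05, 10:35-11:20, 11:50-13:10, 13:20-14:30.
Beatriz ∩ Kira: 14:15-15:05.
Beatriz ∩ Kira ∩ Gabriel: 14:15-14:55.
Beatriz ∩ Kira ∩ Gabriel ∩ Tomás: 14:15-14:30.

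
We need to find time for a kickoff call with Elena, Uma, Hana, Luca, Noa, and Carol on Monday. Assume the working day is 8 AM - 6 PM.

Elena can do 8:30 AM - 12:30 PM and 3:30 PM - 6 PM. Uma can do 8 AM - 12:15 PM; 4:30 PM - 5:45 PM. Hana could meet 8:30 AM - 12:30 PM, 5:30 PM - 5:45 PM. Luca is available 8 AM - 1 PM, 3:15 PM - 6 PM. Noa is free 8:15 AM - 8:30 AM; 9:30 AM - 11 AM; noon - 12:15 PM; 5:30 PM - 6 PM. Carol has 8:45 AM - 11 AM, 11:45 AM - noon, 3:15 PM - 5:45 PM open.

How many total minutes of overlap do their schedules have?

105

Elena ∩ Uma: 08:30-12:15, 16:30-17:45.
Elena ∩ Uma ∩ Hana: 08:30-12:15, 17:30-17:45.
Elena ∩ Uma ∩ Hana ∩ Luca: 08:30-12:15, 17:30-17:45.
Elena ∩ Uma ∩ Hana ∩ Luca ∩ Noa: 09:30-11:00, 12:00-12:15, 17:30-17:45.
Elena ∩ Uma ∩ Hana ∩ Luca ∩ Noa ∩ Carol: 09:30-11:00, 17:30-17:45.
So the common availability across everyone is 09:30-11:00, 17:30-17:45.
Summing the common windows: 90 + 15 = 105 minutes.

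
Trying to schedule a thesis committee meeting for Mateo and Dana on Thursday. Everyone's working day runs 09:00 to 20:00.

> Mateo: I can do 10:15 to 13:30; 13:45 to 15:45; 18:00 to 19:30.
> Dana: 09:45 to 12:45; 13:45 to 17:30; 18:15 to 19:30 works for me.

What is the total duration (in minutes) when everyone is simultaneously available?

Mateo ∩ Dana: 10:15-12:45, 13:45-15:45, 18:15-19:30.
Summing the common windows: 150 + 120 + 75 = 345 minutes.

345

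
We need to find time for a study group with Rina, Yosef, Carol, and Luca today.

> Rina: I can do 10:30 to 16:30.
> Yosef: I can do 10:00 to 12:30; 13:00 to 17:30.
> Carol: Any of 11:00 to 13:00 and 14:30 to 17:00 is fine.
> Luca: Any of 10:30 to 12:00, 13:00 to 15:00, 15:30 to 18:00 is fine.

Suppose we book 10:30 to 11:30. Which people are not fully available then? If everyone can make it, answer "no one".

Rina: free for 10:30-11:30. Yosef: free for 10:30-11:30. Carol: not fully free for 10:30-11:30. Luca: free for 10:30-11:30.

Carol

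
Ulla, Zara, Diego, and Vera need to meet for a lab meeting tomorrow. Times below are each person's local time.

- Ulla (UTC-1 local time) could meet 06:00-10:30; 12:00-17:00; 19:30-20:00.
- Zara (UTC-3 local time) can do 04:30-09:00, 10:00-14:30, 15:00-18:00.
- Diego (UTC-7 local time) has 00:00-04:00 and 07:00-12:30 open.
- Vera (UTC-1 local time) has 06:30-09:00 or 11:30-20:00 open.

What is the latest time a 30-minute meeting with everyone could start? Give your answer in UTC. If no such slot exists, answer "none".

17:00

Ulla in UTC: 07:00-11:30, 13:00-18:00, 20:30-21:00 (add 1h to convert from UTC-1).
Zara in UTC: 07:30-12:00, 13:00-17:30, 18:00-21:00 (add 3h to convert from UTC-3).
Diego in UTC: 07:00-11:00, 14:00-19:30 (add 7h to convert from UTC-7).
Vera in UTC: 07:30-10:00, 12:30-21:00 (add 1h to convert from UTC-1).
Ulla ∩ Zara: 07:30-11:30, 13:00-17:30, 20:30-21:00.
Ulla ∩ Zara ∩ Diego: 07:30-11:00, 14:00-17:30.
Ulla ∩ Zara ∩ Diego ∩ Vera: 07:30-10:00, 14:00-17:30.
The last common window of at least 30 minutes is 14:00-17:30; a 30-minute meeting can start as late as 17:00 and still end by 17:30.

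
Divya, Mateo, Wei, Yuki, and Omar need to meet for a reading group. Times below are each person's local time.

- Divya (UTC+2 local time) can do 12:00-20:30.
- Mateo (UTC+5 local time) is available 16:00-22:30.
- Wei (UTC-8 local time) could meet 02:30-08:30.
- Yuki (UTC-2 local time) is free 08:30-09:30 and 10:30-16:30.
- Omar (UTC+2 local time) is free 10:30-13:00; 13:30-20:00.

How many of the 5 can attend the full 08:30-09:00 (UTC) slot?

1

Divya in UTC: 10:00-18:30 (subtract 2h to convert from UTC+2).
Mateo in UTC: 11:00-17:30 (subtract 5h to convert from UTC+5).
Wei in UTC: 10:30-16:30 (add 8h to convert from UTC-8).
Yuki in UTC: 10:30-11:30, 12:30-18:30 (add 2h to convert from UTC-2).
Omar in UTC: 08:30-11:00, 11:30-18:00 (subtract 2h to convert from UTC+2).
Omar can make the full 08:30-09:00 slot — that's 1.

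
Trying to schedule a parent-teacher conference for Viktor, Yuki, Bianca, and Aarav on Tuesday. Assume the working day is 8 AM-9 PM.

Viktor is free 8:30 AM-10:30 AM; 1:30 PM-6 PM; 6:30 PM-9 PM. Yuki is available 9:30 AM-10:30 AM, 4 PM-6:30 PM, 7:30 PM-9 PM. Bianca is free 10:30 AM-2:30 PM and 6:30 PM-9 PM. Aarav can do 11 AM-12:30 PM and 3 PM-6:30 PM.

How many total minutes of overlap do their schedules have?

0

Viktor ∩ Yuki: 09:30-10:30, 16:00-18:00, 19:30-21:00.
Viktor ∩ Yuki ∩ Bianca: 19:30-21:00.
Viktor ∩ Yuki ∩ Bianca ∩ Aarav: ∅.
There is no time when everyone is free.
There is no common window, so the total is 0 minutes.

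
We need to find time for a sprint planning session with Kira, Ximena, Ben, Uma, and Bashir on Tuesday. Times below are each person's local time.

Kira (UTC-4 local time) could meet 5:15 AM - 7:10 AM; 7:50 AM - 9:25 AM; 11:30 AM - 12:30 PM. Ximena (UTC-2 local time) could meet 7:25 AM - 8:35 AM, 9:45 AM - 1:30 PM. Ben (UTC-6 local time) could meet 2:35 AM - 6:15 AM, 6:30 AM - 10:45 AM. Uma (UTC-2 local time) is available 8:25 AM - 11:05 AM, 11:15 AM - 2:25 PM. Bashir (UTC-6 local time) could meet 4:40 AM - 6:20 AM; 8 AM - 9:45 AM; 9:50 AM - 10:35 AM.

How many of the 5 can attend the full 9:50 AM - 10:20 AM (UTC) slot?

3

Kira in UTC: 09:15-11:10, 11:50-13:25, 15:30-16:30 (add 4h to convert from UTC-4).
Ximena in UTC: 09:25-10:35, 11:45-15:30 (add 2h to convert from UTC-2).
Ben in UTC: 08:35-12:15, 12:30-16:45 (add 6h to convert from UTC-6).
Uma in UTC: 10:25-13:05, 13:15-16:25 (add 2h to convert from UTC-2).
Bashir in UTC: 10:40-12:20, 14:00-15:45, 15:50-16:35 (add 6h to convert from UTC-6).
Kira, Ximena, and Ben can make the full 09:50-10:20 slot — that's 3.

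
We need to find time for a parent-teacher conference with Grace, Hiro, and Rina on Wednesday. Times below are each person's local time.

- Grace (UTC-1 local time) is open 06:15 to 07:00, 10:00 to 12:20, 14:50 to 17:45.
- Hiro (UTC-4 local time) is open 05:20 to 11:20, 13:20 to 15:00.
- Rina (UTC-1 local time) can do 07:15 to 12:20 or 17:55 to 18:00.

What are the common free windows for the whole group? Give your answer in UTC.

Grace in UTC: 07:15-08:00, 11:00-13:20, 15:50-18:45 (add 1h to convert from UTC-1).
Hiro in UTC: 09:20-15:20, 17:20-19:00 (add 4h to convert from UTC-4).
Rina in UTC: 08:15-13:20, 18:55-19:00 (add 1h to convert from UTC-1).
Grace ∩ Hiro: 11:00-13:20, 17:20-18:45.
Grace ∩ Hiro ∩ Rina: 11:00-13:20.
Those are the intersection windows.

11:00-13:20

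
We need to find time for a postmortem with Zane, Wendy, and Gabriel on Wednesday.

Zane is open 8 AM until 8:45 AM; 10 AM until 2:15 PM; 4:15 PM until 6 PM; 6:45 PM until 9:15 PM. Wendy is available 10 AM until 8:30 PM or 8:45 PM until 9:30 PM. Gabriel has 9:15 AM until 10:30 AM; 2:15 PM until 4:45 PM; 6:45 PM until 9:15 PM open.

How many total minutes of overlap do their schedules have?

195

Zane ∩ Wendy: 10:00-14:15, 16:15-18:00, 18:45-20:30, 20:45-21:15.
Zane ∩ Wendy ∩ Gabriel: 10:00-10:30, 16:15-16:45, 18:45-20:30, 20:45-21:15.
Summing the common windows: 30 + 30 + 105 + 30 = 195 minutes.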